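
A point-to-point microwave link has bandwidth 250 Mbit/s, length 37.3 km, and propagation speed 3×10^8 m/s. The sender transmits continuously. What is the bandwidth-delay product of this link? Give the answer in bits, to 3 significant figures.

Propagation delay = 37300 / 300000000 = 0.000124333 s.
BDP = R × t_prop = 250000000 × 0.000124333 = 31083.3 bits.

31100 bits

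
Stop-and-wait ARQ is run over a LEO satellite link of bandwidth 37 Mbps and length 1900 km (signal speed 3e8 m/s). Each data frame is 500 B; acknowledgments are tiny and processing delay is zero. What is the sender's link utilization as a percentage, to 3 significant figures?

0.846 %

t_tx = L/R = 4000/37000000 = 0.000108108 s.
t_prop = 1900000/300000000 = 0.00633333 s; RTT = 0.0126667 s.
Cycle = t_tx + RTT = 0.0127748 s.
Utilization = t_tx / cycle = 0.000108108/0.0127748 = 0.846 %.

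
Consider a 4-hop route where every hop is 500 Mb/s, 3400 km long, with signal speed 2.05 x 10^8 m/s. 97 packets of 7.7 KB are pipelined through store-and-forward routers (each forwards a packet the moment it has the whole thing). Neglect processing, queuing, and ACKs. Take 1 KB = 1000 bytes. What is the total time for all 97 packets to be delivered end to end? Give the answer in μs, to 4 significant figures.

78660 μs

Per-hop transmission t_tx = L/R = 61600/500000000 = 123.2 μs.
Per-hop propagation t_prop = 3400000/2.05e+08 = 16585.4 μs.
Pipeline fill: first packet needs 4·t_tx to clear all hops; remaining 96 packets each add one t_tx.
Total = (4+97-1)·t_tx + 4·t_prop = 100·123.2 + 4·16585.4 = 78660 μs.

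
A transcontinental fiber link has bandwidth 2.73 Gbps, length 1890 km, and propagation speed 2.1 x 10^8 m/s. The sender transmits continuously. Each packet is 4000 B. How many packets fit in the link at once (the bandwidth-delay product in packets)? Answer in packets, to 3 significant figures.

768 packets

Propagation delay = 1890000 / 210000000 = 0.009 s.
BDP = R × t_prop = 2730000000 × 0.009 = 24570000 bits.
In packets of 32000 bits: 768 packets.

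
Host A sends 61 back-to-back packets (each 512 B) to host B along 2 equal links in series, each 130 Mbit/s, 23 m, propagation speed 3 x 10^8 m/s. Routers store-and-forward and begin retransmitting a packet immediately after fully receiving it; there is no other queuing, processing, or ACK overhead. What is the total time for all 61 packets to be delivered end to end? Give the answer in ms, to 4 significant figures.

Per-hop transmission t_tx = L/R = 4096/130000000 = 0.0315077 ms.
Per-hop propagation t_prop = 23/300000000 = 7.66667e-05 ms.
Pipeline fill: first packet needs 2·t_tx to clear all hops; remaining 60 packets each add one t_tx.
Total = (2+61-1)·t_tx + 2·t_prop = 62·0.0315077 + 2·7.66667e-05 = 1.954 ms.

1.954 ms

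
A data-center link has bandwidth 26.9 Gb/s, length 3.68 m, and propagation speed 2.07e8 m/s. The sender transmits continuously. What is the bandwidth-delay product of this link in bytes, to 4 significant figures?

59.78 bytes

Propagation delay = 3.68 / 2.07e+08 = 1.77778e-08 s.
BDP = R × t_prop = 26900000000 × 1.77778e-08 = 478.222 bits.
In bytes: 478.222/8 = 59.78 bytes.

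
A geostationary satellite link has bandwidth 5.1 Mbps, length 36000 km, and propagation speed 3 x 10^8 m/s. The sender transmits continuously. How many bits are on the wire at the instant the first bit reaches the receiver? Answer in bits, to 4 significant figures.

Propagation delay = 36000000 / 300000000 = 0.12 s.
BDP = R × t_prop = 5100000 × 0.12 = 612000 bits.

612000 bits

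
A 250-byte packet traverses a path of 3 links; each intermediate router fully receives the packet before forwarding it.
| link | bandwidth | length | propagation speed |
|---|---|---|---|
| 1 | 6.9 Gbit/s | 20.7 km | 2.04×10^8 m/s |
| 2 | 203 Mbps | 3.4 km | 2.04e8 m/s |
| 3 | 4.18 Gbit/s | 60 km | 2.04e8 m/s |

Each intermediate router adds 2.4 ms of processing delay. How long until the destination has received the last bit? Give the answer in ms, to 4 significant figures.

L = 250 × 8 = 2000 bits.
Transmission delays (L/R per hop): 0.000289855, 0.00985222, 0.000478469 ms; sum = 0.0106205 ms.
Propagation delays (d/s per hop): 0.101471, 0.0166667, 0.294118 ms; sum = 0.412255 ms.
Processing at 2 router(s): 2 × 2.4 ms = 4.8 ms.
End-to-end = 5.223 ms.

5.223 ms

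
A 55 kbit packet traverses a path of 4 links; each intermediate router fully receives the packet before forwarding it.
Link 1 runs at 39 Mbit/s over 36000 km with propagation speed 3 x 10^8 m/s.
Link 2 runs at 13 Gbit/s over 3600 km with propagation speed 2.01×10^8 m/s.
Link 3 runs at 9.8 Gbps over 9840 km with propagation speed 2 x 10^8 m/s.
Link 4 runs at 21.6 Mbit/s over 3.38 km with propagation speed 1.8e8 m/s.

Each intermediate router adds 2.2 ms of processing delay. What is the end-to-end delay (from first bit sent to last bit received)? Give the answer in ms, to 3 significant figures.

L = 55000 bits.
Transmission delays (L/R per hop): 1.41026, 0.00423077, 0.00561224, 2.5463 ms; sum = 3.9664 ms.
Propagation delays (d/s per hop): 120, 17.9104, 49.2, 0.0187778 ms; sum = 187.129 ms.
Processing at 3 router(s): 3 × 2.2 ms = 6.6 ms.
End-to-end = 198 ms.

198 ms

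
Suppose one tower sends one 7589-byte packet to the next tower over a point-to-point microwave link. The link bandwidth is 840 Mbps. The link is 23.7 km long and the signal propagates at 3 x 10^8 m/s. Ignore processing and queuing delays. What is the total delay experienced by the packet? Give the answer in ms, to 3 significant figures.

0.151 ms

L = 7589 × 8 = 60712 bits.
Transmission delay = L/R = 60712 / 840000000 = 0.0722762 ms.
Propagation delay = d/s = 23700 m / 300000000 m/s = 0.079 ms.
Total = 0.151 ms.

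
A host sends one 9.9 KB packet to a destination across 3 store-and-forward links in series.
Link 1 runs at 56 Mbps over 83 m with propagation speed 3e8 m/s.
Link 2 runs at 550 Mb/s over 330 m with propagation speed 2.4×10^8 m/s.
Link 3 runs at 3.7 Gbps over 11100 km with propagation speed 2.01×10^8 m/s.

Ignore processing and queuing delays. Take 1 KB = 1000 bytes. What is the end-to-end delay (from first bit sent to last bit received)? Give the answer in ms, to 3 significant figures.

56.8 ms

L = 79200 bits.
Transmission delays (L/R per hop): 1.41429, 0.144, 0.0214054 ms; sum = 1.57969 ms.
Propagation delays (d/s per hop): 0.000276667, 0.001375, 55.2239 ms; sum = 55.2255 ms.
End-to-end = 56.8 ms.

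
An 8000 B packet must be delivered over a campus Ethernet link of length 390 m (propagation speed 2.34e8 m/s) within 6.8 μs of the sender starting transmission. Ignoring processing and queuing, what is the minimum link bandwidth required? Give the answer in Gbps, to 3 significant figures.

12.5 Gbps

L = 64000 bits.
Propagation delay = 390 / 234000000 = 1.66667 μs.
Transmission budget = 6.8 − 1.66667 = 5.13333 μs.
R ≥ L / t_tx = 64000 bits / 5.13333e-06 s = 12.5 Gbps.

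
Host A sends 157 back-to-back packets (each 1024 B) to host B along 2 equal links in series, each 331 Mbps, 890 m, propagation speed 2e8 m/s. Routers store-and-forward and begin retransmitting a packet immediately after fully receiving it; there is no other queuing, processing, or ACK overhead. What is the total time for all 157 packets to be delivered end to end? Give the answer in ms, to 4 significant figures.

3.919 ms

Per-hop transmission t_tx = L/R = 8192/331000000 = 0.0247492 ms.
Per-hop propagation t_prop = 890/200000000 = 0.00445 ms.
Pipeline fill: first packet needs 2·t_tx to clear all hops; remaining 156 packets each add one t_tx.
Total = (2+157-1)·t_tx + 2·t_prop = 158·0.0247492 + 2·0.00445 = 3.919 ms.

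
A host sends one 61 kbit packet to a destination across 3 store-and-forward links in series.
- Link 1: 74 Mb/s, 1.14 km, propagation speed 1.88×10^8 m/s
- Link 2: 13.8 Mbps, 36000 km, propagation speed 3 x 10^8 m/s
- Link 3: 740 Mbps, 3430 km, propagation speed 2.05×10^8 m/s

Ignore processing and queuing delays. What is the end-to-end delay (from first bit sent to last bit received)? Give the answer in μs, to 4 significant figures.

L = 61000 bits.
Transmission delays (L/R per hop): 824.324, 4420.29, 82.4324 μs; sum = 5327.05 μs.
Propagation delays (d/s per hop): 6.06383, 120000, 16731.7 μs; sum = 136738 μs.
End-to-end = 142100 μs.

142100 μs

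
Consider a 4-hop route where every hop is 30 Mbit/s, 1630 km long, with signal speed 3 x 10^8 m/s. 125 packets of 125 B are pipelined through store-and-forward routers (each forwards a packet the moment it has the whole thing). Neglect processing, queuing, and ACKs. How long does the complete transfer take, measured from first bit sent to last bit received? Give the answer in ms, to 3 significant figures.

Per-hop transmission t_tx = L/R = 1000/30000000 = 0.0333333 ms.
Per-hop propagation t_prop = 1630000/300000000 = 5.43333 ms.
Pipeline fill: first packet needs 4·t_tx to clear all hops; remaining 124 packets each add one t_tx.
Total = (4+125-1)·t_tx + 4·t_prop = 128·0.0333333 + 4·5.43333 = 26.0 ms.

26.0 ms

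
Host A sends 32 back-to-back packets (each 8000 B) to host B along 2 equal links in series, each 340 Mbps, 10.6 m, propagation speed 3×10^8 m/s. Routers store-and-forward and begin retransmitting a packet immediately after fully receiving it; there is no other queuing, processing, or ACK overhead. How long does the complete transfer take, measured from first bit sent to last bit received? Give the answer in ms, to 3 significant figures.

Per-hop transmission t_tx = L/R = 64000/340000000 = 0.188235 ms.
Per-hop propagation t_prop = 10.6/300000000 = 3.53333e-05 ms.
Pipeline fill: first packet needs 2·t_tx to clear all hops; remaining 31 packets each add one t_tx.
Total = (2+32-1)·t_tx + 2·t_prop = 33·0.188235 + 2·3.53333e-05 = 6.21 ms.

6.21 ms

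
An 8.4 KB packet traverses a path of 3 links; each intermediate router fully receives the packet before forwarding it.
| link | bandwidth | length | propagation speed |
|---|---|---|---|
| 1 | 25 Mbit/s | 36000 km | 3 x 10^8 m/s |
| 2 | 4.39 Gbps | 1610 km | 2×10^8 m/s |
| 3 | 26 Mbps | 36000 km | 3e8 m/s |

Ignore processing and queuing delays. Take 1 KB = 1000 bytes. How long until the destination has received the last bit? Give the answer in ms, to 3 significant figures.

L = 67200 bits.
Transmission delays (L/R per hop): 2.688, 0.0153075, 2.58462 ms; sum = 5.28792 ms.
Propagation delays (d/s per hop): 120, 8.05, 120 ms; sum = 248.05 ms.
End-to-end = 253 ms.

253 ms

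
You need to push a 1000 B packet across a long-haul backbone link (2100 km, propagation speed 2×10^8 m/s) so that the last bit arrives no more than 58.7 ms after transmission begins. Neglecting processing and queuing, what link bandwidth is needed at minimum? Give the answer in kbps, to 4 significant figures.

L = 8000 bits.
Propagation delay = 2100000 / 200000000 = 10.5 ms.
Transmission budget = 58.7 − 10.5 = 48.2 ms.
R ≥ L / t_tx = 8000 bits / 0.0482 s = 166.0 kbps.

166.0 kbps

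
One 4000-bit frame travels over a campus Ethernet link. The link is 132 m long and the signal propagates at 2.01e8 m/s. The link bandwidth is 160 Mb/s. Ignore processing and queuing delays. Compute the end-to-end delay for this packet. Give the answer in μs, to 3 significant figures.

25.7 μs

Transmission delay = L/R = 4000 / 160000000 = 25 μs.
Propagation delay = d/s = 132 m / 2.01e+08 m/s = 0.656716 μs.
Total = 25.7 μs.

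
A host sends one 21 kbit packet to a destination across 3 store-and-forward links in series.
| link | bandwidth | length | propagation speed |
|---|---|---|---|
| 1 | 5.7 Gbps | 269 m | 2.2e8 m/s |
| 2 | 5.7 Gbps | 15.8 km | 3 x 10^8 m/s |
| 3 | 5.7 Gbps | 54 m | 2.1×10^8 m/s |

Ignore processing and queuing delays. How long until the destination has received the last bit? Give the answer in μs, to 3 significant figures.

L = 21000 bits.
Transmission delay per hop = L/R = 21000/5700000000 = 3.68421 μs; 3 hops → 11.0526 μs.
Propagation delays (d/s per hop): 1.22273, 52.6667, 0.257143 μs; sum = 54.1465 μs.
End-to-end = 65.2 μs.

65.2 μs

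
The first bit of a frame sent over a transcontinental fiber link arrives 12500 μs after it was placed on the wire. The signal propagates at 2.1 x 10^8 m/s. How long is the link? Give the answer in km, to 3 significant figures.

2630 km

d = s × t_prop = 210000000 × 0.0125 = 2630 km.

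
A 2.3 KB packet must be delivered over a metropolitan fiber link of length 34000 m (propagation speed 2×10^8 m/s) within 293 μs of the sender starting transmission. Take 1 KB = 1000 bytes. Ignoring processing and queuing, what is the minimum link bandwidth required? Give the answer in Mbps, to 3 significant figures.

150 Mbps

L = 18400 bits.
Propagation delay = 34000 / 200000000 = 170 μs.
Transmission budget = 293 − 170 = 123 μs.
R ≥ L / t_tx = 18400 bits / 0.000123 s = 150 Mbps.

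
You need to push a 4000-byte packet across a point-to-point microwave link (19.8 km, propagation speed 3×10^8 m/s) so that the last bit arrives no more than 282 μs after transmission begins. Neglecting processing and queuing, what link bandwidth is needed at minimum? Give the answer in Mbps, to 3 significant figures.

L = 32000 bits.
Propagation delay = 19800 / 300000000 = 66 μs.
Transmission budget = 282 − 66 = 216 μs.
R ≥ L / t_tx = 32000 bits / 0.000216 s = 148 Mbps.

148 Mbps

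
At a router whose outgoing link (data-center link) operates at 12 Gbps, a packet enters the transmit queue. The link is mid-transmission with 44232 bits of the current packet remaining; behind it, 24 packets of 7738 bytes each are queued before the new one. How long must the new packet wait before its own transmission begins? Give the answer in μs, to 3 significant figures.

Each queued packet: L/R = 61904/12000000000 = 5.15867 μs.
24 queued → 123.808 μs.
Plus remaining 44232 bits of current packet: 3.686 μs.
Queuing delay = 127 μs.

127 μs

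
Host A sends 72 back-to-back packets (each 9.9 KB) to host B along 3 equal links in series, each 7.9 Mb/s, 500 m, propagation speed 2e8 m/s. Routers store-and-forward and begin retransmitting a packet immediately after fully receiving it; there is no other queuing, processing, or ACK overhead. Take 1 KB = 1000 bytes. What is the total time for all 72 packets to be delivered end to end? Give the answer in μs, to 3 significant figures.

742000 μs

Per-hop transmission t_tx = L/R = 79200/7900000 = 10025.3 μs.
Per-hop propagation t_prop = 500/200000000 = 2.5 μs.
Pipeline fill: first packet needs 3·t_tx to clear all hops; remaining 71 packets each add one t_tx.
Total = (3+72-1)·t_tx + 3·t_prop = 74·10025.3 + 3·2.5 = 742000 μs.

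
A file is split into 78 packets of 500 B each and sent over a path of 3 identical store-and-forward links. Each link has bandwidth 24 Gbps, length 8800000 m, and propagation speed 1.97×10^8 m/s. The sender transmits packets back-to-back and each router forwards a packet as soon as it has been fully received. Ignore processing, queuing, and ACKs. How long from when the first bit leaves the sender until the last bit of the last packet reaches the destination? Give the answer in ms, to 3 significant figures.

134 ms

Per-hop transmission t_tx = L/R = 4000/24000000000 = 0.000166667 ms.
Per-hop propagation t_prop = 8800000/197000000 = 44.6701 ms.
Pipeline fill: first packet needs 3·t_tx to clear all hops; remaining 77 packets each add one t_tx.
Total = (3+78-1)·t_tx + 3·t_prop = 80·0.000166667 + 3·44.6701 = 134 ms.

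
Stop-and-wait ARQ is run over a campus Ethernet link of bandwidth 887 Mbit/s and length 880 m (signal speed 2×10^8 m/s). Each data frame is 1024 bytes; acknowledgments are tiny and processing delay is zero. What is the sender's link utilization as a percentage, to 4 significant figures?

t_tx = L/R = 8192/887000000 = 9.23563e-06 s.
t_prop = 880/200000000 = 4.4e-06 s; RTT = 8.8e-06 s.
Cycle = t_tx + RTT = 1.80356e-05 s.
Utilization = t_tx / cycle = 9.23563e-06/1.80356e-05 = 51.21 %.

51.21 %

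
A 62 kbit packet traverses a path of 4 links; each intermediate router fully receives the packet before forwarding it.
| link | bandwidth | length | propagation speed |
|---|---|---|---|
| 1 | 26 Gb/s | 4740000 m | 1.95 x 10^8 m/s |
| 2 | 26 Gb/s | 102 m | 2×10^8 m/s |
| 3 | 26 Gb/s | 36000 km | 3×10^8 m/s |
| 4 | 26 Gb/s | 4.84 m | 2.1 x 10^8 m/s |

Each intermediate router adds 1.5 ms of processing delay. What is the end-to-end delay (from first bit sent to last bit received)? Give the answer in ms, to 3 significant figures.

149 ms

L = 62000 bits.
Transmission delay per hop = L/R = 62000/26000000000 = 0.00238462 ms; 4 hops → 0.00953846 ms.
Propagation delays (d/s per hop): 24.3077, 0.00051, 120, 2.30476e-05 ms; sum = 144.308 ms.
Processing at 3 router(s): 3 × 1.5 ms = 4.5 ms.
End-to-end = 149 ms.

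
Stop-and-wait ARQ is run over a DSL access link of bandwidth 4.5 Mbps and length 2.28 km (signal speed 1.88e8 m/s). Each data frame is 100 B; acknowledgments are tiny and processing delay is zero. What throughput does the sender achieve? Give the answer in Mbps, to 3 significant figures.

3.96 Mbps

t_tx = L/R = 800/4500000 = 0.000177778 s.
t_prop = 2280/188000000 = 1.21277e-05 s; RTT = 2.42553e-05 s.
Cycle = t_tx + RTT = 0.000202033 s.
Throughput = L / cycle = 800 / 0.000202033 = 3.96 Mbps.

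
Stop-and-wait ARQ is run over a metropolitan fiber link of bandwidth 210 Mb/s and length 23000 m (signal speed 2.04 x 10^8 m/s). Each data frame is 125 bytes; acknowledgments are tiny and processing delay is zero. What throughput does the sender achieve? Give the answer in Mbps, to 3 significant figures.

4.34 Mbps

t_tx = L/R = 1000/210000000 = 4.7619e-06 s.
t_prop = 23000/204000000 = 0.000112745 s; RTT = 0.00022549 s.
Cycle = t_tx + RTT = 0.000230252 s.
Throughput = L / cycle = 1000 / 0.000230252 = 4.34 Mbps.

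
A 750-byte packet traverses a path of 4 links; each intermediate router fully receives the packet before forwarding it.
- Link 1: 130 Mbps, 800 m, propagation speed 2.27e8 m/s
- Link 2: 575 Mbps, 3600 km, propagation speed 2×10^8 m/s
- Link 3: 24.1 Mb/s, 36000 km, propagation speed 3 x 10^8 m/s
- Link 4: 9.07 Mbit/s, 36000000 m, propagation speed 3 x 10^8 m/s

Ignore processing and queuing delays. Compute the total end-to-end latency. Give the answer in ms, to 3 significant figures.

259 ms

L = 750 × 8 = 6000 bits.
Transmission delays (L/R per hop): 0.0461538, 0.0104348, 0.248963, 0.661521 ms; sum = 0.967073 ms.
Propagation delays (d/s per hop): 0.00352423, 18, 120, 120 ms; sum = 258.004 ms.
End-to-end = 259 ms.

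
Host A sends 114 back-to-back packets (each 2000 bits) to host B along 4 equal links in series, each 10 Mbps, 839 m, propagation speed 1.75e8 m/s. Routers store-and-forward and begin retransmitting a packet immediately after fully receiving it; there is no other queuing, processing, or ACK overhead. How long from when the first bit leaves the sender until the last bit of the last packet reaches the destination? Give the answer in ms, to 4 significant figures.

Per-hop transmission t_tx = L/R = 2000/10000000 = 0.2 ms.
Per-hop propagation t_prop = 839/175000000 = 0.00479429 ms.
Pipeline fill: first packet needs 4·t_tx to clear all hops; remaining 113 packets each add one t_tx.
Total = (4+114-1)·t_tx + 4·t_prop = 117·0.2 + 4·0.00479429 = 23.42 ms.

23.42 ms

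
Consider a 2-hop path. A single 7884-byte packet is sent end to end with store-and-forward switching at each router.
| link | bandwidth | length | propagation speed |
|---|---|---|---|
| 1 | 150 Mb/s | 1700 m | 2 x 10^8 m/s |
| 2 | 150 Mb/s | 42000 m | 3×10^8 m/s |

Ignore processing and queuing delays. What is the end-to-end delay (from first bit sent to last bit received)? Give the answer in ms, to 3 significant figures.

L = 7884 × 8 = 63072 bits.
Transmission delay per hop = L/R = 63072/150000000 = 0.42048 ms; 2 hops → 0.84096 ms.
Propagation delays (d/s per hop): 0.0085, 0.14 ms; sum = 0.1485 ms.
End-to-end = 0.989 ms.

0.989 ms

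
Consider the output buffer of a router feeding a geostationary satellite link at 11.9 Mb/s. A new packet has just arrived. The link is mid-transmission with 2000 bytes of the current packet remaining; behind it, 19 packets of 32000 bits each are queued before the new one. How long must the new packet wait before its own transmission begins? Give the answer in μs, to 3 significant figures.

52400 μs

Each queued packet: L/R = 32000/11900000 = 2689.08 μs.
19 queued → 51092.4 μs.
Plus remaining 16000 bits of current packet: 1344.54 μs.
Queuing delay = 52400 μs.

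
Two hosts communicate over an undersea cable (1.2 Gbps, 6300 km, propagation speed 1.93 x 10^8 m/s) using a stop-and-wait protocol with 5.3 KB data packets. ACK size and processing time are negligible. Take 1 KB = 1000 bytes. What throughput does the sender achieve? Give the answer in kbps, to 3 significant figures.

t_tx = L/R = 42400/1200000000 = 3.53333e-05 s.
t_prop = 6300000/193000000 = 0.0326425 s; RTT = 0.065285 s.
Cycle = t_tx + RTT = 0.0653203 s.
Throughput = L / cycle = 42400 / 0.0653203 = 649 kbps.

649 kbps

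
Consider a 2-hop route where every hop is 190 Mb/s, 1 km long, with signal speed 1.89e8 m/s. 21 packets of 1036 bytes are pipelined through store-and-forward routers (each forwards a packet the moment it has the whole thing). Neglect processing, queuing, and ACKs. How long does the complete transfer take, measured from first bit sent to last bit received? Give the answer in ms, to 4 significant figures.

Per-hop transmission t_tx = L/R = 8288/190000000 = 0.0436211 ms.
Per-hop propagation t_prop = 1000/189000000 = 0.00529101 ms.
Pipeline fill: first packet needs 2·t_tx to clear all hops; remaining 20 packets each add one t_tx.
Total = (2+21-1)·t_tx + 2·t_prop = 22·0.0436211 + 2·0.00529101 = 0.9702 ms.

0.9702 ms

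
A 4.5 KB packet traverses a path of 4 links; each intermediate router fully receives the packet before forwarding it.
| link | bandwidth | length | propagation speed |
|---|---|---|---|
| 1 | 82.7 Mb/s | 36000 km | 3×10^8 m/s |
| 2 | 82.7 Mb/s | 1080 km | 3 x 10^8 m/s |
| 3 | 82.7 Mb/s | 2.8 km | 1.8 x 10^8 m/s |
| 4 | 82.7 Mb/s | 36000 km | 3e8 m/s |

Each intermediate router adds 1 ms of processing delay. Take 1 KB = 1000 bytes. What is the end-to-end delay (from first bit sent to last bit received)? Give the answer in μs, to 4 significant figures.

248400 μs

L = 36000 bits.
Transmission delay per hop = L/R = 36000/82700000 = 435.308 μs; 4 hops → 1741.23 μs.
Propagation delays (d/s per hop): 120000, 3600, 15.5556, 120000 μs; sum = 243616 μs.
Processing at 3 router(s): 3 × 1 ms = 3000 μs.
End-to-end = 248400 μs.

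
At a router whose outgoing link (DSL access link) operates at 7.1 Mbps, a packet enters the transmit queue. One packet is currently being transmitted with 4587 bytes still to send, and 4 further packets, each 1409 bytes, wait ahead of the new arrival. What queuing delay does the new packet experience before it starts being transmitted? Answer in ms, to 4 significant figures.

11.52 ms

Each queued packet: L/R = 11272/7100000 = 1.58761 ms.
4 queued → 6.35042 ms.
Plus remaining 36696 bits of current packet: 5.16845 ms.
Queuing delay = 11.52 ms.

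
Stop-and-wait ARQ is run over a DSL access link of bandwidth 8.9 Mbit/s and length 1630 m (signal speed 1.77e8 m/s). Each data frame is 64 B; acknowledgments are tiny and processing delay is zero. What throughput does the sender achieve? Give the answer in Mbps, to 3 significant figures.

6.74 Mbps

t_tx = L/R = 512/8900000 = 5.75281e-05 s.
t_prop = 1630/177000000 = 9.20904e-06 s; RTT = 1.84181e-05 s.
Cycle = t_tx + RTT = 7.59462e-05 s.
Throughput = L / cycle = 512 / 7.59462e-05 = 6.74 Mbps.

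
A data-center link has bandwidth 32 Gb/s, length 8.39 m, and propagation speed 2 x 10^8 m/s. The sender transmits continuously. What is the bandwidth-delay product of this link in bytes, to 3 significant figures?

Propagation delay = 8.39 / 200000000 = 4.195e-08 s.
BDP = R × t_prop = 32000000000 × 4.195e-08 = 1342.4 bits.
In bytes: 1342.4/8 = 168 bytes.

168 bytes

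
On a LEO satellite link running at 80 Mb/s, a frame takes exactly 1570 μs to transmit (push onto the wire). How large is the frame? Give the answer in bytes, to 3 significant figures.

15700 bytes

L = R × t_tx = 80000000 b/s × 0.00157 s = 125600 bits.
In bytes: 125600 / 8 = 15700 bytes.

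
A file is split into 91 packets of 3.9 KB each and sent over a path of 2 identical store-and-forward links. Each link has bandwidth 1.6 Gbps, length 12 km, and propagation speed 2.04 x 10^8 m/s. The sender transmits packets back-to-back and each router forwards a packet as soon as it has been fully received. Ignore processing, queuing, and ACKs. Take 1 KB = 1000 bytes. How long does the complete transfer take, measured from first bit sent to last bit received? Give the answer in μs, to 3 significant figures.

1910 μs

Per-hop transmission t_tx = L/R = 31200/1600000000 = 19.5 μs.
Per-hop propagation t_prop = 12000/204000000 = 58.8235 μs.
Pipeline fill: first packet needs 2·t_tx to clear all hops; remaining 90 packets each add one t_tx.
Total = (2+91-1)·t_tx + 2·t_prop = 92·19.5 + 2·58.8235 = 1910 μs.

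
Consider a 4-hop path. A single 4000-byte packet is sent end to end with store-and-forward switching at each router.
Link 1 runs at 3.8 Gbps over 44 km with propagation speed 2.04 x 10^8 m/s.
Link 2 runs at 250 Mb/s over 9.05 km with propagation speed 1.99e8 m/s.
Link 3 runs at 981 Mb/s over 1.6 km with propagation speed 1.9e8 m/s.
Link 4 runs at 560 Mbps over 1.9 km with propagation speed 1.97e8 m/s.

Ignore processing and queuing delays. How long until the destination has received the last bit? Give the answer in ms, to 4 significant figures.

0.5054 ms

L = 4000 × 8 = 32000 bits.
Transmission delays (L/R per hop): 0.00842105, 0.128, 0.0326198, 0.0571429 ms; sum = 0.226184 ms.
Propagation delays (d/s per hop): 0.215686, 0.0454774, 0.00842105, 0.00964467 ms; sum = 0.279229 ms.
End-to-end = 0.5054 ms.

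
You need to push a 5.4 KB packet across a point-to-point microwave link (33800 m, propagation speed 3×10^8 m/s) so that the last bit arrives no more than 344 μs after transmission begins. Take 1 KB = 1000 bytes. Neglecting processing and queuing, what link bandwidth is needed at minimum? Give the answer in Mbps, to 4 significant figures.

186.7 Mbps

L = 43200 bits.
Propagation delay = 33800 / 300000000 = 112.667 μs.
Transmission budget = 344 − 112.667 = 231.333 μs.
R ≥ L / t_tx = 43200 bits / 0.000231333 s = 186.7 Mbps.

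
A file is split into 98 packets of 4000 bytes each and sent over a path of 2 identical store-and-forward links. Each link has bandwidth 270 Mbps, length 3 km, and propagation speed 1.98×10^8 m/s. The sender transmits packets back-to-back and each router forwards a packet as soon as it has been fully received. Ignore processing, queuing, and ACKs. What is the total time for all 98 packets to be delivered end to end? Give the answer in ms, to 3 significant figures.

11.8 ms

Per-hop transmission t_tx = L/R = 32000/270000000 = 0.118519 ms.
Per-hop propagation t_prop = 3000/198000000 = 0.0151515 ms.
Pipeline fill: first packet needs 2·t_tx to clear all hops; remaining 97 packets each add one t_tx.
Total = (2+98-1)·t_tx + 2·t_prop = 99·0.118519 + 2·0.0151515 = 11.8 ms.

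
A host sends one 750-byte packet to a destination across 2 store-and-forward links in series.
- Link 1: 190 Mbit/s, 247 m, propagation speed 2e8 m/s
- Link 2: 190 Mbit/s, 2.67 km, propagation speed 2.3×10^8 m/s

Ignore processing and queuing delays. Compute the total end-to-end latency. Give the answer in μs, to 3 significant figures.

76.0 μs

L = 750 × 8 = 6000 bits.
Transmission delay per hop = L/R = 6000/190000000 = 31.5789 μs; 2 hops → 63.1579 μs.
Propagation delays (d/s per hop): 1.235, 11.6087 μs; sum = 12.8437 μs.
End-to-end = 76.0 μs.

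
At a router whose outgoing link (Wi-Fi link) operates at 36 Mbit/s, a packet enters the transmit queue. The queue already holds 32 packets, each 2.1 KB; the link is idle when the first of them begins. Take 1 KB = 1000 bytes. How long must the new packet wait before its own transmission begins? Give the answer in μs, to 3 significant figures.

Each queued packet: L/R = 16800/36000000 = 466.667 μs.
32 queued → 14933.3 μs.
Queuing delay = 14900 μs.

14900 μs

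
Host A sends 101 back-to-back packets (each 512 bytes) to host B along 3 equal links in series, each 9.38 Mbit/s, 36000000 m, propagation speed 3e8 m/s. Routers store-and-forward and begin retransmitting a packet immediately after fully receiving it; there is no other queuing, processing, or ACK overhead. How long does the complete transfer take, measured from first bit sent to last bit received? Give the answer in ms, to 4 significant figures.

Per-hop transmission t_tx = L/R = 4096/9380000 = 0.436674 ms.
Per-hop propagation t_prop = 36000000/300000000 = 120 ms.
Pipeline fill: first packet needs 3·t_tx to clear all hops; remaining 100 packets each add one t_tx.
Total = (3+101-1)·t_tx + 3·t_prop = 103·0.436674 + 3·120 = 405.0 ms.

405.0 ms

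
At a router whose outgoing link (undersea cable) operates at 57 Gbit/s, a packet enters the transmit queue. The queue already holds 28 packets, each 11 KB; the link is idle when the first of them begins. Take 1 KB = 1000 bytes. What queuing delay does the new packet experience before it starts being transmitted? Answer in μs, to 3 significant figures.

43.2 μs

Each queued packet: L/R = 88000/57000000000 = 1.54386 μs.
28 queued → 43.2281 μs.
Queuing delay = 43.2 μs.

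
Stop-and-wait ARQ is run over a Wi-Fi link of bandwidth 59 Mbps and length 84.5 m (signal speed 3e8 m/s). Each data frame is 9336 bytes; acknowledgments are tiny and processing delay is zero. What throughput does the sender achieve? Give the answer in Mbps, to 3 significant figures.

59.0 Mbps

t_tx = L/R = 74688/59000000 = 0.0012659 s.
t_prop = 84.5/300000000 = 2.81667e-07 s; RTT = 5.63333e-07 s.
Cycle = t_tx + RTT = 0.00126646 s.
Throughput = L / cycle = 74688 / 0.00126646 = 59.0 Mbps.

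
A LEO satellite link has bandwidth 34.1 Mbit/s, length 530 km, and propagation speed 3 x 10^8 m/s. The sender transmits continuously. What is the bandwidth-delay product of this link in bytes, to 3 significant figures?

Propagation delay = 530000 / 300000000 = 0.00176667 s.
BDP = R × t_prop = 34100000 × 0.00176667 = 60243.3 bits.
In bytes: 60243.3/8 = 7530 bytes.

7530 bytes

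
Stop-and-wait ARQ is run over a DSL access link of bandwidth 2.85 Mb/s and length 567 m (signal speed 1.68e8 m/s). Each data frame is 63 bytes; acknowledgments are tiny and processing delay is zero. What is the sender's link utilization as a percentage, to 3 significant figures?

96.3 %

t_tx = L/R = 504/2850000 = 0.000176842 s.
t_prop = 567/168000000 = 3.375e-06 s; RTT = 6.75e-06 s.
Cycle = t_tx + RTT = 0.000183592 s.
Utilization = t_tx / cycle = 0.000176842/0.000183592 = 96.3 %.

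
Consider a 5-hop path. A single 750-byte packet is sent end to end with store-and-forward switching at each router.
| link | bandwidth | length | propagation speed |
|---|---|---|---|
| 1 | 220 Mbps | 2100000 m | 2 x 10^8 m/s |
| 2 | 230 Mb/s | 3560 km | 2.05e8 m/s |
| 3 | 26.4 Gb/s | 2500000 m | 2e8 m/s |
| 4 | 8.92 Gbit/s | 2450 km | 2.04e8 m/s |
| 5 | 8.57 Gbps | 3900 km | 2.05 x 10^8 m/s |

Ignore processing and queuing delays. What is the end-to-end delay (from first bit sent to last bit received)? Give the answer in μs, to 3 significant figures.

L = 750 × 8 = 6000 bits.
Transmission delays (L/R per hop): 27.2727, 26.087, 0.227273, 0.672646, 0.700117 μs; sum = 54.9597 μs.
Propagation delays (d/s per hop): 10500, 17365.9, 12500, 12009.8, 19024.4 μs; sum = 71400 μs.
End-to-end = 71500 μs.

71500 μs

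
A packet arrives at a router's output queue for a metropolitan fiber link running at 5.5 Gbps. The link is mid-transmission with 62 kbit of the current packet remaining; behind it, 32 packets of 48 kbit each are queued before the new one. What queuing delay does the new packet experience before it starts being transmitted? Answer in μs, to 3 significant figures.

Each queued packet: L/R = 48000/5500000000 = 8.72727 μs.
32 queued → 279.273 μs.
Plus remaining 62000 bits of current packet: 11.2727 μs.
Queuing delay = 291 μs.

291 μs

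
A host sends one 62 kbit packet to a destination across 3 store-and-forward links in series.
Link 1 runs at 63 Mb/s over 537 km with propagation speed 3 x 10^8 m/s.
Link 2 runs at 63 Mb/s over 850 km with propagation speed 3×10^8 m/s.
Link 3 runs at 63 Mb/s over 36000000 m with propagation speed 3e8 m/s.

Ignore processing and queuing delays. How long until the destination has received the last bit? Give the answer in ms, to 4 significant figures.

L = 62000 bits.
Transmission delay per hop = L/R = 62000/63000000 = 0.984127 ms; 3 hops → 2.95238 ms.
Propagation delays (d/s per hop): 1.79, 2.83333, 120 ms; sum = 124.623 ms.
End-to-end = 127.6 ms.

127.6 ms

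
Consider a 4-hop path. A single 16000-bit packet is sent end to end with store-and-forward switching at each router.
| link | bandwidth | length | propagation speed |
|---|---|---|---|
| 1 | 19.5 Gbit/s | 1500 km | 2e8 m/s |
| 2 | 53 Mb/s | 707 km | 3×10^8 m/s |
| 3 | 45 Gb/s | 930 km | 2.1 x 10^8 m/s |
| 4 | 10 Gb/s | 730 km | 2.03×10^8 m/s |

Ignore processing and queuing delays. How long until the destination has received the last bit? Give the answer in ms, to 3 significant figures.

18.2 ms

Transmission delays (L/R per hop): 0.000820513, 0.301887, 0.000355556, 0.0016 ms; sum = 0.304663 ms.
Propagation delays (d/s per hop): 7.5, 2.35667, 4.42857, 3.59606 ms; sum = 17.8813 ms.
End-to-end = 18.2 ms.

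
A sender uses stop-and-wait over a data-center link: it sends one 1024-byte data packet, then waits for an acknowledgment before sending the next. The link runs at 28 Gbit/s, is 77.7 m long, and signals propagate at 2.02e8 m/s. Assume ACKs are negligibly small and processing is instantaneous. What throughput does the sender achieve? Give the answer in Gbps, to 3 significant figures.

7.71 Gbps

t_tx = L/R = 8192/28000000000 = 2.92571e-07 s.
t_prop = 77.7/202000000 = 3.84653e-07 s; RTT = 7.69307e-07 s.
Cycle = t_tx + RTT = 1.06188e-06 s.
Throughput = L / cycle = 8192 / 1.06188e-06 = 7.71 Gbps.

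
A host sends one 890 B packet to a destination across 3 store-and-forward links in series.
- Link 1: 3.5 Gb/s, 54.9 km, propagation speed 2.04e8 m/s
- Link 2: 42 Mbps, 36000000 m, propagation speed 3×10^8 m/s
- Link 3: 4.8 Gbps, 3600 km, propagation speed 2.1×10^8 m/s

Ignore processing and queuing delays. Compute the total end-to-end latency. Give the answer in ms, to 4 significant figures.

137.6 ms

L = 890 × 8 = 7120 bits.
Transmission delays (L/R per hop): 0.00203429, 0.169524, 0.00148333 ms; sum = 0.173041 ms.
Propagation delays (d/s per hop): 0.269118, 120, 17.1429 ms; sum = 137.412 ms.
End-to-end = 137.6 ms.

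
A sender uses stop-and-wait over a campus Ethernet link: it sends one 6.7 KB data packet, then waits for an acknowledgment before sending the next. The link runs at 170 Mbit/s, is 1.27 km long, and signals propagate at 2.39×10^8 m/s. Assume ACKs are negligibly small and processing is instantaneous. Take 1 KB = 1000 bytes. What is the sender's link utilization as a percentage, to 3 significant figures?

96.7 %

t_tx = L/R = 53600/170000000 = 0.000315294 s.
t_prop = 1270/239000000 = 5.31381e-06 s; RTT = 1.06276e-05 s.
Cycle = t_tx + RTT = 0.000325922 s.
Utilization = t_tx / cycle = 0.000315294/0.000325922 = 96.7 %.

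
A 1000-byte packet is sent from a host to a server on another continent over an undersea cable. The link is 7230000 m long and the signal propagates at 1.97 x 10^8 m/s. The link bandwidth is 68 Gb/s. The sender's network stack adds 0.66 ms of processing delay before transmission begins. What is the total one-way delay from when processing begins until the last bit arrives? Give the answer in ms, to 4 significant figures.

L = 1000 × 8 = 8000 bits.
Transmission delay = L/R = 8000 / 68000000000 = 0.000117647 ms.
Propagation delay = d/s = 7230000 m / 197000000 m/s = 36.7005 ms.
Plus processing delay 0.66 ms = 0.66 ms.
Total = 37.36 ms.

37.36 ms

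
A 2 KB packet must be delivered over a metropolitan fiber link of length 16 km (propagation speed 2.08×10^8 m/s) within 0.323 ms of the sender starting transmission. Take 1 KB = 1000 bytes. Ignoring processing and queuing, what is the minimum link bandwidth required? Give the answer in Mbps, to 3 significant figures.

65.0 Mbps

L = 16000 bits.
Propagation delay = 16000 / 208000000 = 0.0769231 ms.
Transmission budget = 0.323 − 0.0769231 = 0.246077 ms.
R ≥ L / t_tx = 16000 bits / 0.000246077 s = 65.0 Mbps.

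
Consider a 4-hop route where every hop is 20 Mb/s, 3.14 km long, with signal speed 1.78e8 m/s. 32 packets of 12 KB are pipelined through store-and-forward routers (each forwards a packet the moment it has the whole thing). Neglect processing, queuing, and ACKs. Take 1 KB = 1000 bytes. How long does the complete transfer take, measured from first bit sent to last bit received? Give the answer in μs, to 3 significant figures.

168000 μs

Per-hop transmission t_tx = L/R = 96000/20000000 = 4800 μs.
Per-hop propagation t_prop = 3140/178000000 = 17.6404 μs.
Pipeline fill: first packet needs 4·t_tx to clear all hops; remaining 31 packets each add one t_tx.
Total = (4+32-1)·t_tx + 4·t_prop = 35·4800 + 4·17.6404 = 168000 μs.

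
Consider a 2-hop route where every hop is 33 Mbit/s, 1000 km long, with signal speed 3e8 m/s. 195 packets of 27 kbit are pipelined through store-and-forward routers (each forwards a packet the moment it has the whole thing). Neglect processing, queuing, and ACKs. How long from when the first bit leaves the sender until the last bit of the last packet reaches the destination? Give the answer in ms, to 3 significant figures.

Per-hop transmission t_tx = L/R = 27000/33000000 = 0.818182 ms.
Per-hop propagation t_prop = 1000000/300000000 = 3.33333 ms.
Pipeline fill: first packet needs 2·t_tx to clear all hops; remaining 194 packets each add one t_tx.
Total = (2+195-1)·t_tx + 2·t_prop = 196·0.818182 + 2·3.33333 = 167 ms.

167 ms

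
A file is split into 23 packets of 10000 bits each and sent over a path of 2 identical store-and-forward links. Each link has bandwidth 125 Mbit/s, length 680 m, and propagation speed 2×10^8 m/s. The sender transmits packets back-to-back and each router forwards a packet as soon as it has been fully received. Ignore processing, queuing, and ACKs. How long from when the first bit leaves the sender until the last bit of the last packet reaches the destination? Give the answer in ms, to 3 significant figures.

Per-hop transmission t_tx = L/R = 10000/125000000 = 0.08 ms.
Per-hop propagation t_prop = 680/200000000 = 0.0034 ms.
Pipeline fill: first packet needs 2·t_tx to clear all hops; remaining 22 packets each add one t_tx.
Total = (2+23-1)·t_tx + 2·t_prop = 24·0.08 + 2·0.0034 = 1.93 ms.

1.93 ms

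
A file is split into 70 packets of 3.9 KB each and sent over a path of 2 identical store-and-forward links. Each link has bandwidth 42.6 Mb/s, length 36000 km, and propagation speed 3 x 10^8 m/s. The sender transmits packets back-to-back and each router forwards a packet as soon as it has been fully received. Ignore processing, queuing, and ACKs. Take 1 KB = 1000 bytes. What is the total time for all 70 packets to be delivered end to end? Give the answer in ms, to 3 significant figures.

Per-hop transmission t_tx = L/R = 31200/42600000 = 0.732394 ms.
Per-hop propagation t_prop = 36000000/300000000 = 120 ms.
Pipeline fill: first packet needs 2·t_tx to clear all hops; remaining 69 packets each add one t_tx.
Total = (2+70-1)·t_tx + 2·t_prop = 71·0.732394 + 2·120 = 292 ms.

292 ms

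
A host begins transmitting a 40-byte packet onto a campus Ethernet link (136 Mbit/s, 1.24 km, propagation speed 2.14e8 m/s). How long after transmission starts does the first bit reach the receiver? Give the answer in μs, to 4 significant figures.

First bit experiences only propagation delay: d/s = 1240/214000000 = 5.794 μs.

5.794 μs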